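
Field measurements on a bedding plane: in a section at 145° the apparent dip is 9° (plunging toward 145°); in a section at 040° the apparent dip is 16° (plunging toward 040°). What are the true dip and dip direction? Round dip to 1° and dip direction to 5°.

Each apparent-dip line lies in the plane. As unit vectors (x east, y north, z up), v₁ plunges 9°→145° and v₂ plunges 16°→040°.
The plane normal is n = v₁ × v₂ ∝ (0.338, 0.059, 0.917).
Dip δ = arctan(|n_h|/n_z) = arctan(0.343/0.917) = 20.5°.
Dip direction = atan2(0.338, 0.059) = 80° (azimuth of n's horizontal projection).

true dip 21°, dip direction 080°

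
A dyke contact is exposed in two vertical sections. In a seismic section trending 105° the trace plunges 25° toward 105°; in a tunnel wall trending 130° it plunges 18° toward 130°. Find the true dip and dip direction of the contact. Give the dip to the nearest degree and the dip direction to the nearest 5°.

true dip 27°, dip direction 080°

The two traces are lines in the plane: v₁ = (sin 105°·cos 25°, cos 105°·cos 25°, −sin 25°), v₂ = (sin 130°·cos 18°, cos 130°·cos 18°, −sin 18°).
Cross product v₁ × v₂ gives the pole to the plane: n ∝ (0.186, 0.037, 0.364).
tan δ = √(n_x²+n_y²)/n_z = 0.190/0.364, so δ = 27.5°.
Dip direction = atan2(0.186, 0.037) = 79° (azimuth of n's horizontal projection).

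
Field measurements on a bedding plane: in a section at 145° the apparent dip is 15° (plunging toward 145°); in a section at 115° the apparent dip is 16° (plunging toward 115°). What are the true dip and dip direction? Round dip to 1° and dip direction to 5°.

true dip 16°, dip direction 125°

The two traces are lines in the plane: v₁ = (sin 145°·cos 15°, cos 145°·cos 15°, −sin 15°), v₂ = (sin 115°·cos 16°, cos 115°·cos 16°, −sin 16°).
n = v₁ × v₂ = (0.113, -0.073, 0.464) (taken with n_z > 0).
True dip = arccos(n_z / |n|) = arccos(0.9606) = 16.1°.
Dip direction = azimuth of (n_x, n_y) = atan2(0.113, -0.073) = 123°.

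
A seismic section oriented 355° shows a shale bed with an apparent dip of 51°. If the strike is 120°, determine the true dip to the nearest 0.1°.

The section is 55° from the strike.
tan(true dip) = tan 51° / sin 55° = 1.5075
true dip = arctan 1.5075 = 56.44°

56.4°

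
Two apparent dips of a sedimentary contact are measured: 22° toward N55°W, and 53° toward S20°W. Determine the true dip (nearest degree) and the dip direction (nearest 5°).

true dip 57°, dip direction 230°

The two traces are lines in the plane: v₁ = (sin 305°·cos 22°, cos 305°·cos 22°, −sin 22°), v₂ = (sin 200°·cos 53°, cos 200°·cos 53°, −sin 53°).
The plane normal is n = v₁ × v₂ ∝ (-0.637, -0.529, 0.539).
tan δ = √(n_x²+n_y²)/n_z = 0.828/0.539, so δ = 56.9°.
The horizontal component of n points toward azimuth atan2(n_x, n_y) = 230°, the dip direction.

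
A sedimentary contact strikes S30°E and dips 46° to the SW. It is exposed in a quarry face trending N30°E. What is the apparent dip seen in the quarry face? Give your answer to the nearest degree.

42°

The section lies 60° from the strike.
tan(apparent dip) = tan 46° · sin 60° = 0.8968
apparent dip = arctan 0.8968 = 41.89°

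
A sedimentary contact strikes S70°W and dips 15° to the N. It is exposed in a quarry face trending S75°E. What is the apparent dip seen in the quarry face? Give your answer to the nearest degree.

9°

Angle between strike (S70°W) and section (S75°E): β = 35°.
tan(apparent dip) = tan 15° · sin 35° = 0.1537
apparent dip = arctan 0.1537 = 8.74°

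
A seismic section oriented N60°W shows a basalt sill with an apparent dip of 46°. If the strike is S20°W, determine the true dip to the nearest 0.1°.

46.4°

The section is 80° from the strike.
tan(true dip) = tan 46° / sin 80° = 1.0515
true dip = arctan 1.0515 = 46.44°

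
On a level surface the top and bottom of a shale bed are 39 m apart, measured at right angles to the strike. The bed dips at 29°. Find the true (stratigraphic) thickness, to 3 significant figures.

True thickness t = w · sin(dip) = 39 × sin 29°
t = 39 × 0.4848 = 18.908 m

18.9 m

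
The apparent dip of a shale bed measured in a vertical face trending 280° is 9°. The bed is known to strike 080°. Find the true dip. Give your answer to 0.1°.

β = acute angle between strike 080° and section 280° = 20°.
tan δ = tan α / sin β = tan 9° / sin 20° = 0.1584 / 0.3420 = 0.4631
δ = arctan(0.4631) = 24.85°

24.8°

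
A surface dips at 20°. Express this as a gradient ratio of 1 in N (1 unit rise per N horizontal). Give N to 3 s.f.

1 in 2.75

1 : N means tan θ = 1/N, so N = 1/tan 20° = 1/0.3640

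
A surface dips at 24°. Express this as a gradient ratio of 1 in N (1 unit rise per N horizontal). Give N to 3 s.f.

1 in 2.25

1 : N means tan θ = 1/N, so N = 1/tan 24° = 1/0.4452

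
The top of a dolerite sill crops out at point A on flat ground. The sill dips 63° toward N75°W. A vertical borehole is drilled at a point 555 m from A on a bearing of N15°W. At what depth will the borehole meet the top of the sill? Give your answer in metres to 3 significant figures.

545 m

The hole lies 60° from the dip direction, so the down-dip offset is 555 × cos 60° = 277.50 m.
Depth = down-dip offset × tan(dip) = 277.50 × tan 63° = 277.50 × 1.9626
Depth = 544.62 m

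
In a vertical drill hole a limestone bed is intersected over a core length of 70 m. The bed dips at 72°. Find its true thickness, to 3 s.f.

21.6 m

True thickness t = h · cos(dip) = 70 × cos 72°
t = 70 × 0.3090 = 21.631 m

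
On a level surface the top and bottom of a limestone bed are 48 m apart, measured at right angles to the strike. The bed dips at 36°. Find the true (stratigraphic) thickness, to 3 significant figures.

True thickness t = w · sin(dip) = 48 × sin 36°
t = 48 × 0.5878 = 28.214 m

28.2 m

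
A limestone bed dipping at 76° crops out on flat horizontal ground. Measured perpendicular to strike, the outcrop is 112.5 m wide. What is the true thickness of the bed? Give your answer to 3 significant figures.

True thickness t = w · sin(dip) = 112.5 × sin 76°
t = 112.5 × 0.9703 = 109.158 m

109 m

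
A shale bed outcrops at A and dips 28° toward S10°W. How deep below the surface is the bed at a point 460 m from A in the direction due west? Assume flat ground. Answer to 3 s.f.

42.5 m

The hole lies 80° from the dip direction, so the down-dip offset is 460 × cos 80° = 79.88 m.
Depth = down-dip offset × tan(dip) = 79.88 × tan 28° = 79.88 × 0.5317
Depth = 42.47 m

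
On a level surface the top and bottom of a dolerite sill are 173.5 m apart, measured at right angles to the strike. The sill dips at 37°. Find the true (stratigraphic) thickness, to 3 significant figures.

104 m

True thickness t = w · sin(dip) = 173.5 × sin 37°
t = 173.5 × 0.6018 = 104.415 m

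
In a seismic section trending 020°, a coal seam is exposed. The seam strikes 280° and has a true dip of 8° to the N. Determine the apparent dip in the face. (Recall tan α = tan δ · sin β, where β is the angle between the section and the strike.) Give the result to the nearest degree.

The strike is 280° and the section trends 020°; the acute angle between them is β = 80°.
tan(apparent dip) = tan 8° · sin 80° = 0.1384
apparent dip = arctan 0.1384 = 7.88°

8°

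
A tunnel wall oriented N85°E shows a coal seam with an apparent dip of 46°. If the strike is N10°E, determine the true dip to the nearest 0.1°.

47.0°

The section is 75° from the strike.
tan(true dip) = tan 46° / sin 75° = 1.0721
true dip = arctan 1.0721 = 46.99°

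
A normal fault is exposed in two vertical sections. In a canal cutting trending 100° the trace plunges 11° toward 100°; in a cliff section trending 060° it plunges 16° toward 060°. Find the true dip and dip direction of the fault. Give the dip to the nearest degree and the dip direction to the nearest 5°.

true dip 16°, dip direction 050°

The two traces are lines in the plane: v₁ = (sin 100°·cos 11°, cos 100°·cos 11°, −sin 11°), v₂ = (sin 60°·cos 16°, cos 60°·cos 16°, −sin 16°).
Cross product v₁ × v₂ gives the pole to the plane: n ∝ (0.139, 0.108, 0.607).
tan δ = √(n_x²+n_y²)/n_z = 0.176/0.607, so δ = 16.1°.
Dip direction = azimuth of (n_x, n_y) = atan2(0.139, 0.108) = 52°.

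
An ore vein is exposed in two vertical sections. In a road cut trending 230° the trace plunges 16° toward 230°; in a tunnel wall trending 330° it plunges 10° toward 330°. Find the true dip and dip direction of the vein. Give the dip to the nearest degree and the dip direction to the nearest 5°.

true dip 20°, dip direction 270°

Each apparent-dip line lies in the plane. As unit vectors (x east, y north, z up), v₁ plunges 16°→230° and v₂ plunges 10°→330°.
The plane normal is n = v₁ × v₂ ∝ (-0.342, -0.008, 0.932).
tan δ = √(n_x²+n_y²)/n_z = 0.342/0.932, so δ = 20.2°.
Dip direction = azimuth of (n_x, n_y) = atan2(-0.342, -0.008) = 269°.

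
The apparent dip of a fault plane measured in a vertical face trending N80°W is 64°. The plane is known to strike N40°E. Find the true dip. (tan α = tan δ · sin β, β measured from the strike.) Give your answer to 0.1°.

67.1°

β = acute angle between strike N40°E and section N80°W = 60°.
tan δ = tan α / sin β = tan 64° / sin 60° = 2.0503 / 0.8660 = 2.3675
δ = arctan(2.3675) = 67.10°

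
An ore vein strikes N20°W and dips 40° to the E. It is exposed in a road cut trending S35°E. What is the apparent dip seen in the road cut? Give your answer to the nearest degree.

12°

Angle between strike (N20°W) and section (S35°E): β = 15°.
tan α = tan 40° × sin 15° = 0.8391 × 0.2588 = 0.2172
α = arctan(0.2172) = 12.25°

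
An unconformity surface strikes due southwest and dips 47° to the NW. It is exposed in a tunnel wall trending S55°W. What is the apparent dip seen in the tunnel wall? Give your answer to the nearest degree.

The strike is due southwest and the section trends S55°W; the acute angle between them is β = 10°.
tan(apparent dip) = tan 47° · sin 10° = 0.1862
apparent dip = arctan 0.1862 = 10.55°

11°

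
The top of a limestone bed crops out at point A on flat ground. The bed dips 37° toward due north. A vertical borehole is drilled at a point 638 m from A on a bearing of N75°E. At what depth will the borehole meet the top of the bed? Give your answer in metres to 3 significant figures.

The hole lies 75° from the dip direction, so the down-dip offset is 638 × cos 75° = 165.13 m.
Depth = down-dip offset × tan(dip) = 165.13 × tan 37° = 165.13 × 0.7536
Depth = 124.43 m

124 m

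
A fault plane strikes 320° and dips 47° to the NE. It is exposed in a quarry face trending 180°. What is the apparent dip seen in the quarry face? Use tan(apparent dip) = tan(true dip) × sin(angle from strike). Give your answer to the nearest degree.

35°

The strike is 320° and the section trends 180°; the acute angle between them is β = 40°.
tan α = tan 47° × sin 40° = 1.0724 × 0.6428 = 0.6893
apparent dip = arctan 0.6893 = 34.58°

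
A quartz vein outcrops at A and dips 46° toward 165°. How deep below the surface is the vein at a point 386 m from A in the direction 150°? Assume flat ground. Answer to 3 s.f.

The hole lies 15° from the dip direction, so the down-dip offset is 386 × cos 15° = 372.85 m.
Depth = down-dip offset × tan(dip) = 372.85 × tan 46° = 372.85 × 1.0355
Depth = 386.09 m

386 m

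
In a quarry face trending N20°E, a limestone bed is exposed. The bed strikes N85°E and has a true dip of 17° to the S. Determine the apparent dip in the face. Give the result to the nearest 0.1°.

The section lies 65° from the strike.
tan(apparent dip) = tan 17° · sin 65° = 0.2771
α = arctan(0.2771) = 15.49°

15.5°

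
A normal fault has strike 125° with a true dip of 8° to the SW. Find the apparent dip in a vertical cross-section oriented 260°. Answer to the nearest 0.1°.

The strike is 125° and the section trends 260°; the acute angle between them is β = 45°.
tan α = tan 8° × sin 45° = 0.1405 × 0.7071 = 0.0994
α = arctan(0.0994) = 5.68°

5.7°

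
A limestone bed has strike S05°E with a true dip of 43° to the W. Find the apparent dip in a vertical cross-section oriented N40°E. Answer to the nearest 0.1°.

The strike is S05°E and the section trends N40°E; the acute angle between them is β = 45°.
tan α = tan 43° × sin 45° = 0.9325 × 0.7071 = 0.6594
apparent dip = arctan 0.6594 = 33.40°

33.4°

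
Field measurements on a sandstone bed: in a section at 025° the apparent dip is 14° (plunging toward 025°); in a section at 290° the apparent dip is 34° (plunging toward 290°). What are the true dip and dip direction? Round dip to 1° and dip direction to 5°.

true dip 37°, dip direction 315°

Represent each trace as a vector plunging at its apparent dip toward its trend (east-north-up frame): v₁ = (0.410, 0.879, -0.242), v₂ = (-0.779, 0.284, -0.559).
Cross product v₁ × v₂ gives the pole to the plane: n ∝ (-0.423, 0.418, 0.801).
Dip δ = arctan(|n_h|/n_z) = arctan(0.595/0.801) = 36.6°.
Dip direction = azimuth of (n_x, n_y) = atan2(-0.423, 0.418) = 315°.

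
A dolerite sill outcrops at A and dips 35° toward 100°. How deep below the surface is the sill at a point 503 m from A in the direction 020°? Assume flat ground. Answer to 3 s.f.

The hole lies 80° from the dip direction, so the down-dip offset is 503 × cos 80° = 87.35 m.
Depth = down-dip offset × tan(dip) = 87.35 × tan 35° = 87.35 × 0.7002
Depth = 61.16 m

61.2 m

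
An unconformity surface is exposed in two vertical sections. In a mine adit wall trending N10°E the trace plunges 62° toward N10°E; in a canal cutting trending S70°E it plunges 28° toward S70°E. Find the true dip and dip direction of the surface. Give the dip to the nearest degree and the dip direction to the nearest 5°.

The two traces are lines in the plane: v₁ = (sin 10°·cos 62°, cos 10°·cos 62°, −sin 62°), v₂ = (sin 110°·cos 28°, cos 110°·cos 28°, −sin 28°).
n = v₁ × v₂ = (0.484, 0.694, 0.408) (taken with n_z > 0).
True dip = arccos(n_z / |n|) = arccos(0.4345) = 64.2°.
The horizontal component of n points toward azimuth atan2(n_x, n_y) = 35°, the dip direction.

true dip 64°, dip direction 035°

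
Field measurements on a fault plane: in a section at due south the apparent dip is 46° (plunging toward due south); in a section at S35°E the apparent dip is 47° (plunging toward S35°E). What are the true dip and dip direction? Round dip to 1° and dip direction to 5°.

true dip 48°, dip direction 160°

Represent each trace as a vector plunging at its apparent dip toward its trend (east-north-up frame): v₁ = (0.000, -0.695, -0.719), v₂ = (0.391, -0.559, -0.731).
n = v₁ × v₂ = (0.106, -0.281, 0.272) (taken with n_z > 0).
Dip δ = arctan(|n_h|/n_z) = arctan(0.301/0.272) = 47.9°.
Dip direction = azimuth of (n_x, n_y) = atan2(0.106, -0.281) = 159°.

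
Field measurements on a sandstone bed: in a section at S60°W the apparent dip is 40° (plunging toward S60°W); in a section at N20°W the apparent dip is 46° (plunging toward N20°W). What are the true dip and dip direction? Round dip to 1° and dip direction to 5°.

Each apparent-dip line lies in the plane. As unit vectors (x east, y north, z up), v₁ plunges 40°→S60°W and v₂ plunges 46°→N20°W.
The plane normal is n = v₁ × v₂ ∝ (-0.695, 0.325, 0.524).
True dip = arccos(n_z / |n|) = arccos(0.5641) = 55.7°.
Dip direction = atan2(-0.695, 0.325) = 295° (azimuth of n's horizontal projection).

true dip 56°, dip direction 295°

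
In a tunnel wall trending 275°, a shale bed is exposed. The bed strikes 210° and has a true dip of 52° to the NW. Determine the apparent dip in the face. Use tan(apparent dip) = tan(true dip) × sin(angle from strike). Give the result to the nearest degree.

The section lies 65° from the strike.
tan(apparent dip) = tan 52° · sin 65° = 1.1600
α = arctan(1.1600) = 49.24°

49°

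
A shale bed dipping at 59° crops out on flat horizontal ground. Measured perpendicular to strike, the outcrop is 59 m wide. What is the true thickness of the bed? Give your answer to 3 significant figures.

50.6 m

True thickness t = w · sin(dip) = 59 × sin 59°
t = 59 × 0.8572 = 50.573 m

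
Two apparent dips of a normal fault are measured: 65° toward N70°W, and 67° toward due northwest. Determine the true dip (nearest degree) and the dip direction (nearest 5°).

true dip 67°, dip direction 315°

Each apparent-dip line lies in the plane. As unit vectors (x east, y north, z up), v₁ plunges 65°→N70°W and v₂ plunges 67°→due northwest.
n = v₁ × v₂ = (-0.117, 0.115, 0.070) (taken with n_z > 0).
tan δ = √(n_x²+n_y²)/n_z = 0.164/0.070, so δ = 67.0°.
Dip direction = atan2(-0.117, 0.115) = 314° (azimuth of n's horizontal projection).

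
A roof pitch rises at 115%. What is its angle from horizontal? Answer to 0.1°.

49.0°

tan θ = 115/100 = 1.1500
θ = arctan(1.1500) = 48.99°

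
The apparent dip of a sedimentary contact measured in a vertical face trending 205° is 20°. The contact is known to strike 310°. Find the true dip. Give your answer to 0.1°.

20.6°

The section is 75° from the strike.
tan δ = tan α / sin β = tan 20° / sin 75° = 0.3640 / 0.9659 = 0.3768
δ = arctan(0.3768) = 20.65°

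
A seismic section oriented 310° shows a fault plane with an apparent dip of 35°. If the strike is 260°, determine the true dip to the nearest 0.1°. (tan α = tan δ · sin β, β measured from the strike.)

42.4°

The section is 50° from the strike.
tan(true dip) = tan 35° / sin 50° = 0.9141
δ = arctan(0.9141) = 42.43°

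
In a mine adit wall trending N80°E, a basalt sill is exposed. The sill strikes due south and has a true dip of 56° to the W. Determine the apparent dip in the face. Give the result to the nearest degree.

The section lies 80° from the strike.
tan α = tan 56° × sin 80° = 1.4826 × 0.9848 = 1.4600
α = arctan(1.4600) = 55.59°

56°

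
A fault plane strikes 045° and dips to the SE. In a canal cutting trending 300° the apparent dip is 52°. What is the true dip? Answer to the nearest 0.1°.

53.0°

The section is 75° from the strike.
tan δ = tan α / sin β = tan 52° / sin 75° = 1.2799 / 0.9659 = 1.3251
δ = arctan(1.3251) = 52.96°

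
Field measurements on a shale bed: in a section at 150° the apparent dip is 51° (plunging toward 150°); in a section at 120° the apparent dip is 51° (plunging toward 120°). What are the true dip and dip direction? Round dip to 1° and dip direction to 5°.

true dip 52°, dip direction 135°

Represent each trace as a vector plunging at its apparent dip toward its trend (east-north-up frame): v₁ = (0.315, -0.545, -0.777), v₂ = (0.545, -0.315, -0.777).
The plane normal is n = v₁ × v₂ ∝ (0.179, -0.179, 0.198).
tan δ = √(n_x²+n_y²)/n_z = 0.253/0.198, so δ = 52.0°.
Dip direction = azimuth of (n_x, n_y) = atan2(0.179, -0.179) = 135°.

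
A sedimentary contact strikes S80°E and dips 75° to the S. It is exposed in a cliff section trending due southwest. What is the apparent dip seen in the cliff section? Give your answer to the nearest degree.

Angle between strike (S80°E) and section (due southwest): β = 55°.
tan(apparent dip) = tan 75° · sin 55° = 3.0571
apparent dip = arctan 3.0571 = 71.89°

72°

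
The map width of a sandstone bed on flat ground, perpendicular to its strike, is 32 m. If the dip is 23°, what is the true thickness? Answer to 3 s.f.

True thickness t = w · sin(dip) = 32 × sin 23°
t = 32 × 0.3907 = 12.503 m

12.5 m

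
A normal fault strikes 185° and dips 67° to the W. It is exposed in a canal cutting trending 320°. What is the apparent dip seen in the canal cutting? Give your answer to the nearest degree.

59°

The strike is 185° and the section trends 320°; the acute angle between them is β = 45°.
tan(apparent dip) = tan 67° · sin 45° = 1.6658
α = arctan(1.6658) = 59.02°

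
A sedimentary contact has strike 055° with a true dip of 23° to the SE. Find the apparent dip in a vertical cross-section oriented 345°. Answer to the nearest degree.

Angle between strike (055°) and section (345°): β = 70°.
tan(apparent dip) = tan 23° · sin 70° = 0.3989
apparent dip = arctan 0.3989 = 21.75°

22°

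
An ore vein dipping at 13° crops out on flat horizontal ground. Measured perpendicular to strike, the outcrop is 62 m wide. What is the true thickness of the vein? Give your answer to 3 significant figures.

True thickness t = w · sin(dip) = 62 × sin 13°
t = 62 × 0.2250 = 13.947 m

13.9 m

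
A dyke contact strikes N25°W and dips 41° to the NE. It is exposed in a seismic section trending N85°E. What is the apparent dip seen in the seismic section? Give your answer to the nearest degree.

39°

The section lies 70° from the strike.
tan α = tan 41° × sin 70° = 0.8693 × 0.9397 = 0.8169
apparent dip = arctan 0.8169 = 39.24°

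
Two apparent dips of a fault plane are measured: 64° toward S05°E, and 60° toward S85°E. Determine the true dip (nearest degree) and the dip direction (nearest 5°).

true dip 68°, dip direction 140°

Each apparent-dip line lies in the plane. As unit vectors (x east, y north, z up), v₁ plunges 64°→S05°E and v₂ plunges 60°→S85°E.
The plane normal is n = v₁ × v₂ ∝ (0.339, -0.415, 0.216).
Dip δ = arctan(|n_h|/n_z) = arctan(0.536/0.216) = 68.0°.
Dip direction = azimuth of (n_x, n_y) = atan2(0.339, -0.415) = 141°.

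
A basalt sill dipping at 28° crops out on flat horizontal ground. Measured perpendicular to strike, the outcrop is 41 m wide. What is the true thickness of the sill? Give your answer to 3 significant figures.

True thickness t = w · sin(dip) = 41 × sin 28°
t = 41 × 0.4695 = 19.248 m

19.2 m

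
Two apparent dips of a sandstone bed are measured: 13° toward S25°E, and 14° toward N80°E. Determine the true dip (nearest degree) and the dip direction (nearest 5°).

Represent each trace as a vector plunging at its apparent dip toward its trend (east-north-up frame): v₁ = (0.412, -0.883, -0.225), v₂ = (0.956, 0.168, -0.242).
The plane normal is n = v₁ × v₂ ∝ (0.252, -0.115, 0.913).
True dip = arccos(n_z / |n|) = arccos(0.9570) = 16.9°.
Dip direction = atan2(0.252, -0.115) = 115° (azimuth of n's horizontal projection).

true dip 17°, dip direction 115°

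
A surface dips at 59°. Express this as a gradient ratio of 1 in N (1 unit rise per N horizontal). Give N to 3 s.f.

1 : N means tan θ = 1/N, so N = 1/tan 59° = 1/1.6643

1 in 0.601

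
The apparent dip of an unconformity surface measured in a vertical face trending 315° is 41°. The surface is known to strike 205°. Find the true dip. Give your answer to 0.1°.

β = acute angle between strike 205° and section 315° = 70°.
tan δ = tan α / sin β = tan 41° / sin 70° = 0.8693 / 0.9397 = 0.9251
δ = arctan(0.9251) = 42.77°

42.8°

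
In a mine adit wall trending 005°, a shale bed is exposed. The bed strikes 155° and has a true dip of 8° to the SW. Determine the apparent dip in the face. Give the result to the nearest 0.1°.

4.0°

Angle between strike (155°) and section (005°): β = 30°.
tan(apparent dip) = tan 8° · sin 30° = 0.0703
apparent dip = arctan 0.0703 = 4.02°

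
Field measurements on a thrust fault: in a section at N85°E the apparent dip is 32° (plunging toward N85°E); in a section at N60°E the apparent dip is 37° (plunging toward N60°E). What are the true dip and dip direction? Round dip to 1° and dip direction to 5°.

Represent each trace as a vector plunging at its apparent dip toward its trend (east-north-up frame): v₁ = (0.845, 0.074, -0.530), v₂ = (0.692, 0.399, -0.602).
n = v₁ × v₂ = (0.167, 0.142, 0.286) (taken with n_z > 0).
tan δ = √(n_x²+n_y²)/n_z = 0.219/0.286, so δ = 37.5°.
Dip direction = atan2(0.167, 0.142) = 50° (azimuth of n's horizontal projection).

true dip 37°, dip direction 050°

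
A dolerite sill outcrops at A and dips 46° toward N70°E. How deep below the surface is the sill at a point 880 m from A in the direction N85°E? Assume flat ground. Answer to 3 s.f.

The hole lies 15° from the dip direction, so the down-dip offset is 880 × cos 15° = 850.01 m.
Depth = down-dip offset × tan(dip) = 850.01 × tan 46° = 850.01 × 1.0355
Depth = 880.22 m

880 m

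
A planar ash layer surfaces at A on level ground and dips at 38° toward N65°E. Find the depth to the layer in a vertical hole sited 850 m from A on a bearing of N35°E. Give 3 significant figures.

The hole lies 30° from the dip direction, so the down-dip offset is 850 × cos 30° = 736.12 m.
Depth = down-dip offset × tan(dip) = 736.12 × tan 38° = 736.12 × 0.7813
Depth = 575.12 m

575 m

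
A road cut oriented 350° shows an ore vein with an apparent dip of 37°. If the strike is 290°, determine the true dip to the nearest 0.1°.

41.0°

The section is 60° from the strike.
tan(true dip) = tan 37° / sin 60° = 0.8701
true dip = arctan 0.8701 = 41.03°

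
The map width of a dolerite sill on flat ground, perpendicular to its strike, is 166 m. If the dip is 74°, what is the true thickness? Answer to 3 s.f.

True thickness t = w · sin(dip) = 166 × sin 74°
t = 166 × 0.9613 = 159.569 m

160 m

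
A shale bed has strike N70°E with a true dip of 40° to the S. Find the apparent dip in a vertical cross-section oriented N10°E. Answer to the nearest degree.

Angle between strike (N70°E) and section (N10°E): β = 60°.
tan(apparent dip) = tan 40° · sin 60° = 0.7267
apparent dip = arctan 0.7267 = 36.01°

36°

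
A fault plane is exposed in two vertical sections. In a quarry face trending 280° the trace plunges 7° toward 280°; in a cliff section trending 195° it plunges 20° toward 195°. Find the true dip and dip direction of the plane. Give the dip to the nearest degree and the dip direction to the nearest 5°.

true dip 21°, dip direction 210°

Each apparent-dip line lies in the plane. As unit vectors (x east, y north, z up), v₁ plunges 7°→280° and v₂ plunges 20°→195°.
n = v₁ × v₂ = (-0.170, -0.305, 0.929) (taken with n_z > 0).
Dip δ = arctan(|n_h|/n_z) = arctan(0.349/0.929) = 20.6°.
Dip direction = azimuth of (n_x, n_y) = atan2(-0.170, -0.305) = 209°.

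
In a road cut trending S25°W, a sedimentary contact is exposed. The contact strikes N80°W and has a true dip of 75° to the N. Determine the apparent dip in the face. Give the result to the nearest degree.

74°

Angle between strike (N80°W) and section (S25°W): β = 75°.
tan α = tan 75° × sin 75° = 3.7321 × 0.9659 = 3.6049
apparent dip = arctan 3.6049 = 74.50°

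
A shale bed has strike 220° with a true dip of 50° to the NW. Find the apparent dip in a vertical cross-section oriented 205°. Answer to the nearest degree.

17°

Angle between strike (220°) and section (205°): β = 15°.
tan α = tan 50° × sin 15° = 1.1918 × 0.2588 = 0.3084
apparent dip = arctan 0.3084 = 17.14°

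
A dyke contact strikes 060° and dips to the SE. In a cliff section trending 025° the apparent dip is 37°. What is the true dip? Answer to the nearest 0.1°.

β = acute angle between strike 060° and section 025° = 35°.
tan δ = tan α / sin β = tan 37° / sin 35° = 0.7536 / 0.5736 = 1.3138
δ = arctan(1.3138) = 52.72°

52.7°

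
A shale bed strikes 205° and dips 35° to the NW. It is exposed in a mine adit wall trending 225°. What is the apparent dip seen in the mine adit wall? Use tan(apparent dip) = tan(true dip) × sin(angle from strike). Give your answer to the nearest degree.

13°

The section lies 20° from the strike.
tan(apparent dip) = tan 35° · sin 20° = 0.2395
α = arctan(0.2395) = 13.47°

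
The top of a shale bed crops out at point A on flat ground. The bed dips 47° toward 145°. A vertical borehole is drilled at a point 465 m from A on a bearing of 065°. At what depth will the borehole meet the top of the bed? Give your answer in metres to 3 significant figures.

The hole lies 80° from the dip direction, so the down-dip offset is 465 × cos 80° = 80.75 m.
Depth = down-dip offset × tan(dip) = 80.75 × tan 47° = 80.75 × 1.0724
Depth = 86.59 m

86.6 m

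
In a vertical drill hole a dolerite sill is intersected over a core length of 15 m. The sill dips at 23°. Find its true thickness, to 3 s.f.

True thickness t = h · cos(dip) = 15 × cos 23°
t = 15 × 0.9205 = 13.808 m

13.8 m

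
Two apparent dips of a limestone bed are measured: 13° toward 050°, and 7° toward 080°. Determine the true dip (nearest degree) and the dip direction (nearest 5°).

Represent each trace as a vector plunging at its apparent dip toward its trend (east-north-up frame): v₁ = (0.746, 0.626, -0.225), v₂ = (0.977, 0.172, -0.122).
n = v₁ × v₂ = (0.038, 0.129, 0.484) (taken with n_z > 0).
tan δ = √(n_x²+n_y²)/n_z = 0.134/0.484, so δ = 15.5°.
Dip direction = atan2(0.038, 0.129) = 16° (azimuth of n's horizontal projection).

true dip 16°, dip direction 015°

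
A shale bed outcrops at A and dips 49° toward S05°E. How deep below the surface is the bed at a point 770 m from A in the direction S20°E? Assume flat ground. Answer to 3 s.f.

The hole lies 15° from the dip direction, so the down-dip offset is 770 × cos 15° = 743.76 m.
Depth = down-dip offset × tan(dip) = 743.76 × tan 49° = 743.76 × 1.1504
Depth = 855.60 m

856 m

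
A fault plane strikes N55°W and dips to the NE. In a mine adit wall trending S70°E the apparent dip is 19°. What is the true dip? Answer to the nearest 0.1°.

β = acute angle between strike N55°W and section S70°E = 15°.
tan(true dip) = tan 19° / sin 15° = 1.3304
δ = arctan(1.3304) = 53.07°

53.1°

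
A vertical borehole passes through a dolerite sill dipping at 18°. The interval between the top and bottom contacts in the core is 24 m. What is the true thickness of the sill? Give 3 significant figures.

True thickness t = h · cos(dip) = 24 × cos 18°
t = 24 × 0.9511 = 22.825 m

22.8 m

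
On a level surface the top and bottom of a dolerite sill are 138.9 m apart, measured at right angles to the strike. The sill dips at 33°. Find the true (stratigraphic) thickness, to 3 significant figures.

75.7 m

True thickness t = w · sin(dip) = 138.9 × sin 33°
t = 138.9 × 0.5446 = 75.650 m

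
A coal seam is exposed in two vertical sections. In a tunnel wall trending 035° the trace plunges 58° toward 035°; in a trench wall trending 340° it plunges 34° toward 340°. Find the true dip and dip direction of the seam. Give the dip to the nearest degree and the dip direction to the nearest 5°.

Each apparent-dip line lies in the plane. As unit vectors (x east, y north, z up), v₁ plunges 58°→035° and v₂ plunges 34°→340°.
Cross product v₁ × v₂ gives the pole to the plane: n ∝ (0.418, 0.410, 0.360).
Dip δ = arctan(|n_h|/n_z) = arctan(0.586/0.360) = 58.4°.
Dip direction = azimuth of (n_x, n_y) = atan2(0.418, 0.410) = 46°.

true dip 58°, dip direction 045°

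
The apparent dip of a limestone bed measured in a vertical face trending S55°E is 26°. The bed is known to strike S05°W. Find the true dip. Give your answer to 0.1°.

29.4°

The section is 60° from the strike.
tan δ = tan α / sin β = tan 26° / sin 60° = 0.4877 / 0.8660 = 0.5632
true dip = arctan 0.5632 = 29.39°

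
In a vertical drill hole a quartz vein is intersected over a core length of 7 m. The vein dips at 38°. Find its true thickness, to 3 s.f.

True thickness t = h · cos(dip) = 7 × cos 38°
t = 7 × 0.7880 = 5.516 m

5.52 m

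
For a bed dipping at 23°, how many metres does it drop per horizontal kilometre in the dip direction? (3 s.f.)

drop per km = 1000 × tan 23° = 1000 × 0.4245

424 m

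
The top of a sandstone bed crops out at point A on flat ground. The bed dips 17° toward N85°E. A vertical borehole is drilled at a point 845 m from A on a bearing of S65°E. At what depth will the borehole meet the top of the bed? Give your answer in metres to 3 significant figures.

224 m

The hole lies 30° from the dip direction, so the down-dip offset is 845 × cos 30° = 731.79 m.
Depth = down-dip offset × tan(dip) = 731.79 × tan 17° = 731.79 × 0.3057
Depth = 223.73 m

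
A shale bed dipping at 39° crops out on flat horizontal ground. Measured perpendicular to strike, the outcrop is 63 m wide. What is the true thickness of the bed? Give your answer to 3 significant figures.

True thickness t = w · sin(dip) = 63 × sin 39°
t = 63 × 0.6293 = 39.647 m

39.6 m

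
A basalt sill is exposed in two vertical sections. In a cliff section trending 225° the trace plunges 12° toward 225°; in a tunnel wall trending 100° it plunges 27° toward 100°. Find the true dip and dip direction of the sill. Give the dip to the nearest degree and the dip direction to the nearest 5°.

true dip 39°, dip direction 150°

Represent each trace as a vector plunging at its apparent dip toward its trend (east-north-up frame): v₁ = (-0.692, -0.692, -0.208), v₂ = (0.877, -0.155, -0.454).
The plane normal is n = v₁ × v₂ ∝ (0.282, -0.496, 0.714).
tan δ = √(n_x²+n_y²)/n_z = 0.571/0.714, so δ = 38.6°.
Dip direction = azimuth of (n_x, n_y) = atan2(0.282, -0.496) = 150°.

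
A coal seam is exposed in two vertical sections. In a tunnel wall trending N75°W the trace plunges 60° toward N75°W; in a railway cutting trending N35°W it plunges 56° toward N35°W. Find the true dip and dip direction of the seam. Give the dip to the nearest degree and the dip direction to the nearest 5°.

The two traces are lines in the plane: v₁ = (sin 285°·cos 60°, cos 285°·cos 60°, −sin 60°), v₂ = (sin 325°·cos 56°, cos 325°·cos 56°, −sin 56°).
Cross product v₁ × v₂ gives the pole to the plane: n ∝ (-0.289, 0.123, 0.180).
True dip = arccos(n_z / |n|) = arccos(0.4964) = 60.2°.
Dip direction = azimuth of (n_x, n_y) = atan2(-0.289, 0.123) = 293°.

true dip 60°, dip direction 295°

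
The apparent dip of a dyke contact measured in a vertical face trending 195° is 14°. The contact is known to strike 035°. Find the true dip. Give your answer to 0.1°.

36.1°

β = acute angle between strike 035° and section 195° = 20°.
tan(true dip) = tan 14° / sin 20° = 0.7290
δ = arctan(0.7290) = 36.09°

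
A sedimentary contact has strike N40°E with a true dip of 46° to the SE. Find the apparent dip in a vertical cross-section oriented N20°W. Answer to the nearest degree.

The section lies 60° from the strike.
tan(apparent dip) = tan 46° · sin 60° = 0.8968
α = arctan(0.8968) = 41.89°

42°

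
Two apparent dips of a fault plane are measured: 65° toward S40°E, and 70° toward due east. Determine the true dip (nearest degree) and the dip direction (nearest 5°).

Represent each trace as a vector plunging at its apparent dip toward its trend (east-north-up frame): v₁ = (0.272, -0.324, -0.906), v₂ = (0.342, 0.000, -0.940).
n = v₁ × v₂ = (0.304, -0.055, 0.111) (taken with n_z > 0).
Dip δ = arctan(|n_h|/n_z) = arctan(0.309/0.111) = 70.3°.
The horizontal component of n points toward azimuth atan2(n_x, n_y) = 100°, the dip direction.

true dip 70°, dip direction 100°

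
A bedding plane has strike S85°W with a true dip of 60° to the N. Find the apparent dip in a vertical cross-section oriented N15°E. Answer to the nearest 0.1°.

The section lies 70° from the strike.
tan(apparent dip) = tan 60° · sin 70° = 1.6276
apparent dip = arctan 1.6276 = 58.43°

58.4°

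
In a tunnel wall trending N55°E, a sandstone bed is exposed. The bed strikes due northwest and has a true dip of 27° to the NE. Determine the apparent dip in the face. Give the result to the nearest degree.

The section lies 80° from the strike.
tan(apparent dip) = tan 27° · sin 80° = 0.5018
α = arctan(0.5018) = 26.65°

27°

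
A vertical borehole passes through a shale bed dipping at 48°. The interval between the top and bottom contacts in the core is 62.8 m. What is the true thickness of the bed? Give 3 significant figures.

42.0 m

True thickness t = h · cos(dip) = 62.8 × cos 48°
t = 62.8 × 0.6691 = 42.021 m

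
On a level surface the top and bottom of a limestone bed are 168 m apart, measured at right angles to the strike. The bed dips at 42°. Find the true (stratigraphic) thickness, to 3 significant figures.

112 m

True thickness t = w · sin(dip) = 168 × sin 42°
t = 168 × 0.6691 = 112.414 m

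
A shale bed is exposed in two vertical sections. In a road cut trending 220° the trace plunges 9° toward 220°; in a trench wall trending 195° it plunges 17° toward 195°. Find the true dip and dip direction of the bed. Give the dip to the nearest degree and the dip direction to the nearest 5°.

Represent each trace as a vector plunging at its apparent dip toward its trend (east-north-up frame): v₁ = (-0.635, -0.757, -0.156), v₂ = (-0.248, -0.924, -0.292).
The plane normal is n = v₁ × v₂ ∝ (0.077, -0.147, 0.399).
tan δ = √(n_x²+n_y²)/n_z = 0.166/0.399, so δ = 22.5°.
Dip direction = azimuth of (n_x, n_y) = atan2(0.077, -0.147) = 152°.

true dip 23°, dip direction 150°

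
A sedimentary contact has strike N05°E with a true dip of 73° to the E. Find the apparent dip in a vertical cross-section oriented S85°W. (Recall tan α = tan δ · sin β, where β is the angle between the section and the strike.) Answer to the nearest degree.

Angle between strike (N05°E) and section (S85°W): β = 80°.
tan(apparent dip) = tan 73° · sin 80° = 3.2212
α = arctan(3.2212) = 72.75°

73°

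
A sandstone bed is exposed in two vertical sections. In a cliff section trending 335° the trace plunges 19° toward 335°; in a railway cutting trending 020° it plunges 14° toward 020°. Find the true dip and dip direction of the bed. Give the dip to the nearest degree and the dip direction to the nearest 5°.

true dip 19°, dip direction 335°

Represent each trace as a vector plunging at its apparent dip toward its trend (east-north-up frame): v₁ = (-0.400, 0.857, -0.326), v₂ = (0.332, 0.912, -0.242).
Cross product v₁ × v₂ gives the pole to the plane: n ∝ (-0.090, 0.205, 0.649).
Dip δ = arctan(|n_h|/n_z) = arctan(0.223/0.649) = 19.0°.
The horizontal component of n points toward azimuth atan2(n_x, n_y) = 336°, the dip direction.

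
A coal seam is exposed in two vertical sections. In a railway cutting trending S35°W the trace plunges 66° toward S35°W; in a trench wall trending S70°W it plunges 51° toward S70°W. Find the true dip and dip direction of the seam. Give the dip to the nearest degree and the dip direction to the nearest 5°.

true dip 68°, dip direction 190°

The two traces are lines in the plane: v₁ = (sin 215°·cos 66°, cos 215°·cos 66°, −sin 66°), v₂ = (sin 250°·cos 51°, cos 250°·cos 51°, −sin 51°).
n = v₁ × v₂ = (-0.062, -0.359, 0.147) (taken with n_z > 0).
Dip δ = arctan(|n_h|/n_z) = arctan(0.364/0.147) = 68.1°.
Dip direction = atan2(-0.062, -0.359) = 190° (azimuth of n's horizontal projection).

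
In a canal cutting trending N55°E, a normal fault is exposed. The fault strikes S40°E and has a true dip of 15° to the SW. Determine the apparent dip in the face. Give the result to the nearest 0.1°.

The strike is S40°E and the section trends N55°E; the acute angle between them is β = 85°.
tan α = tan 15° × sin 85° = 0.2679 × 0.9962 = 0.2669
apparent dip = arctan 0.2669 = 14.95°

14.9°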